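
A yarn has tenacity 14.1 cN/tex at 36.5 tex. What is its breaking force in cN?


Formula: Breaking force = Tenacity * Linear density
F = 14.1 cN/tex * 36.5 tex
F = 514.65 cN

514.65 cN


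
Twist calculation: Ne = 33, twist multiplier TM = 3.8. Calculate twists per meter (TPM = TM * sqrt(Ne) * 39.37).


Formula: TPM = TM * sqrt(Ne) * 39.37
Step 1: sqrt(Ne) = sqrt(33) = 5.7446
Step 2: TM * sqrt(Ne) = 3.8 * 5.7446 = 21.8295
Step 3: TPM = 21.8295 * 39.37 = 859 twists/m

859 twists/m


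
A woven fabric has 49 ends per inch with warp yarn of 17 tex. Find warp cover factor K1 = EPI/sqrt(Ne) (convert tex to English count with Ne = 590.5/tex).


Formula: K1 = EPI / sqrt(Ne), with Ne = 590.5 / tex_warp
Step 1: Ne = 590.5 / 17 = 34.735
Step 2: sqrt(Ne) = sqrt(34.735) = 5.8936
Step 3: K1 = 49 / 5.8936 = 8.3

8.3


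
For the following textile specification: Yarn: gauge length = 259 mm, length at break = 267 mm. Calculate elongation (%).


Formula: Elongation (%) = ((L_break - L0) / L0) * 100
Step 1: Extension = 267 - 259 = 8 mm
Step 2: Elongation = (8 / 259) * 100
Step 3: Elongation = 0.030888 * 100 = 3.0888% ≈ 3.1%

3.1%


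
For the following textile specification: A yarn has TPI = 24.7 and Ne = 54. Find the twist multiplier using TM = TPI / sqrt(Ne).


Formula: TM = TPI / sqrt(Ne)
Step 1: sqrt(Ne) = sqrt(54) = 7.3485
Step 2: TM = 24.7 / 7.3485 = 3.36

3.36 TM


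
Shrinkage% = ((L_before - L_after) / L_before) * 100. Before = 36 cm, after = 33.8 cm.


Formula: Shrinkage% = ((L_before - L_after) / L_before) * 100
Step 1: Shrinkage = 36 - 33.8 = 2.2 cm
Step 2: Shrinkage% = (2.2 / 36) * 100
Step 3: Shrinkage% = 0.061111 * 100 = 6.1111% ≈ 6.1%

6.1%


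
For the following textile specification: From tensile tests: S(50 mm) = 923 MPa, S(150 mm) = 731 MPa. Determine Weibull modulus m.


Formula: m = ln(L1/L2) / ln(S2/S1)
Step 1: ln(L1/L2) = ln(50/150) = -1.09861
Step 2: S2/S1 = 731/923 = 0.79198
Step 3: ln(S2/S1) = ln(0.79198) = -0.23322
Step 4: m = -1.09861 / -0.23322 = 4.71

4.71 (Weibull m)


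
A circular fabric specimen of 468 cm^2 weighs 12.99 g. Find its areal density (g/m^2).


Formula: GSM = mass_g / area_m2
Step 1: Convert area: 468 cm^2 = 468 / 10000 = 0.0468 m^2
Step 2: GSM = 12.99 g / 0.0468 m^2 = 277.6 g/m^2

277.6 g/m^2


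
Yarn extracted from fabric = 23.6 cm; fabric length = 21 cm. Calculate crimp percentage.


Formula: Crimp% = ((L_yarn - L_fabric) / L_fabric) * 100
Step 1: Extension = 23.6 - 21 = 2.6 cm
Step 2: Crimp% = (2.6 / 21) * 100
Step 3: Crimp% = 0.12381 * 100 = 12.381% ≈ 12.4%

12.4%


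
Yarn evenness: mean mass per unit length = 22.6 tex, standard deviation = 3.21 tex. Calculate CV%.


Formula: CV% = (standard deviation / mean) * 100
Step 1: Ratio = 3.21 / 22.6 = 0.142035
Step 2: CV% = 0.142035 * 100 = 14.2035% ≈ 14.2%

14.2%


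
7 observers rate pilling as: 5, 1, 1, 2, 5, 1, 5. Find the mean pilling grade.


Formula: Mean = sum / count
Sum = 5 + 1 + 1 + 2 + 5 + 1 + 5 = 20
Mean = 20 / 7 = 2.9

2.9


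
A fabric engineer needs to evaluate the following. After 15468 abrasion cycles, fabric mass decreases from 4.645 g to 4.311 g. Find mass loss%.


Formula: Mass loss% = ((m_before - m_after) / m_before) * 100
Step 1: Mass loss = 4.645 - 4.311 = 0.334 g
Step 2: Ratio = 0.334 / 4.645 = 0.0719053
Step 3: Mass loss% = 0.0719053 * 100 = 7.19053% ≈ 7.19%

7.19%


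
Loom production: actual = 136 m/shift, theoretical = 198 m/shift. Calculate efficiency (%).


Formula: Efficiency% = (Actual output / Theoretical output) * 100
Efficiency% = (136 / 198) * 100
Efficiency% = 0.686869 * 100 = 68.6869% ≈ 68.7%

68.7%


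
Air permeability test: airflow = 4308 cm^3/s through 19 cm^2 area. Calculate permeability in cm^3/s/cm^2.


Formula: Air Permeability = Airflow / Test Area
AP = 4308 cm^3/s / 19 cm^2
AP = 226.7 cm^3/s/cm^2

226.7 cm^3/s/cm^2


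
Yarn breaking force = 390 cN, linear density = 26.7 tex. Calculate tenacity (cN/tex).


Formula: Tenacity = Breaking force / Linear density
Tenacity = 390 cN / 26.7 tex
Tenacity = 14.61 cN/tex

14.61 cN/tex


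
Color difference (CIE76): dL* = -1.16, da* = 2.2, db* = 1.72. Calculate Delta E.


Formula: Delta E = sqrt(dL*^2 + da*^2 + db*^2)
Step 1: dL*^2 = (-1.16)^2 = 1.3456
Step 2: da*^2 = 2.2^2 = 4.84
Step 3: db*^2 = 1.72^2 = 2.9584
Step 4: Sum = 1.3456 + 4.84 + 2.9584 = 9.144
Step 5: Delta E = sqrt(9.144) = 3.02

3.02 Delta E


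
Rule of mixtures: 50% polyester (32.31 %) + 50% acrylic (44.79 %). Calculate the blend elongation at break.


Formula: Blend property = (fraction_A * property_A) + (fraction_B * property_B)
Step 1: Contribution A = 50/100 * 32.31 % = 16.155 %
Step 2: Contribution B = 50/100 * 44.79 % = 22.395 %
Step 3: Blend elongation at break = 16.155 + 22.395 = 38.55 %

38.55 %


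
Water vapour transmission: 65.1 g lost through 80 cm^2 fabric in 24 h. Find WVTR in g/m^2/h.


Formula: WVTR = mass_loss / (area * time)
Step 1: Convert area: 80 cm^2 = 0.008 m^2
Step 2: WVTR = 65.1 g / (0.008 m^2 * 24 h)
Step 3: WVTR = 65.1 / 0.192 = 339.1 g/m^2/h

339.1 g/m^2/h


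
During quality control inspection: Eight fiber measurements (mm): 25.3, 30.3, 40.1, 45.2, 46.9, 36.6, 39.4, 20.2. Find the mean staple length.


Formula: Mean = sum of lengths / count
Sum = 25.3 + 30.3 + 40.1 + 45.2 + 46.9 + 36.6 + 39.4 + 20.2
Sum = 284.0 mm
Mean = 284.0 / 8 = 35.50 mm

35.50 mm


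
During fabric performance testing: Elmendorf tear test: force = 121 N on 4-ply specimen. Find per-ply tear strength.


Formula: Per-ply strength = Total force / Number of plies
Per-ply = 121 N / 4
Per-ply = 30.25 N

30.25 N


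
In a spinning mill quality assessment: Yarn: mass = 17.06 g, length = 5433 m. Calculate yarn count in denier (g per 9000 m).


Formula: den = (mass_g / length_m) * 9000
Substituting: den = (17.06 / 5433) * 9000
Intermediate: 17.06 / 5433 = 0.00314007 g/m
den = 0.00314007 * 9000 = 28.3 denier

28.3 denier


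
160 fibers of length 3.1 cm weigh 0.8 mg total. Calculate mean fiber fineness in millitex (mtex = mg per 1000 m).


Formula: fineness (mtex) = mass (mg) / total length (km) = (mass_mg / total_length_m) * 1000
Step 1: Convert fiber length: 3.1 cm = 0.031 m
Step 2: Total fiber length = 160 * 0.031 = 4.96 m
Step 3: Linear density = 0.8 mg / 4.96 m = 0.1613 mg/m
Step 4: fineness = 0.1613 * 1000 = 161.3 mtex

161.3 mtex


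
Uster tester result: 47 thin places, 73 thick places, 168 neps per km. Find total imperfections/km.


Formula: Total = thin places + thick places + neps
Total = 47 + 73 + 168
Total = 288 imperfections/km

288 imperfections/km


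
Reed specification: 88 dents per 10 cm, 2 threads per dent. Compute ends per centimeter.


Formula: EPC = (dents per 10 cm * ends per dent) / 10
Step 1: Total ends per 10 cm = 88 * 2 = 176
Step 2: EPC = 176 / 10 = 17.6 ends/cm

17.6 ends/cm


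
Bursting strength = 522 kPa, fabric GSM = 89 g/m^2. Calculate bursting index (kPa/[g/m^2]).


Formula: Bursting Index = Bursting Strength / Fabric GSM
BI = 522 kPa / 89 g/m^2
BI = 5.865 kPa/(g/m^2)

5.865 kPa/(g/m^2)


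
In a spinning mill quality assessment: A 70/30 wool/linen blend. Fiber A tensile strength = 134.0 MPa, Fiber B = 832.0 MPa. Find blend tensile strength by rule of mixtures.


Formula: Blend property = (fraction_A * property_A) + (fraction_B * property_B)
Step 1: Contribution A = 70/100 * 134.0 MPa = 93.8 MPa
Step 2: Contribution B = 30/100 * 832.0 MPa = 249.6 MPa
Step 3: Blend tensile strength = 93.8 + 249.6 = 343.4 MPa

343.4 MPa


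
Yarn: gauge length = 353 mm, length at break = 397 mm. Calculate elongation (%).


Formula: Elongation (%) = ((L_break - L0) / L0) * 100
Step 1: Extension = 397 - 353 = 44 mm
Step 2: Elongation = (44 / 353) * 100
Step 3: Elongation = 0.124646 * 100 = 12.4646% ≈ 12.5%

12.5%


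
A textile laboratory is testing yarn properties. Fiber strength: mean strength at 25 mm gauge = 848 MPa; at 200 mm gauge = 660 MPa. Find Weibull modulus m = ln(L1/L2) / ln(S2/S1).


Formula: m = ln(L1/L2) / ln(S2/S1)
Step 1: ln(L1/L2) = ln(25/200) = -2.07944
Step 2: S2/S1 = 660/848 = 0.7783
Step 3: ln(S2/S1) = ln(0.7783) = -0.25064
Step 4: m = -2.07944 / -0.25064 = 8.30

8.30 (Weibull m)


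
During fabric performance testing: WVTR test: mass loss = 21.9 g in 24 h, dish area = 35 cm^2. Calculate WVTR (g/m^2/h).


Formula: WVTR = mass_loss / (area * time)
Step 1: Convert area: 35 cm^2 = 0.0035 m^2
Step 2: WVTR = 21.9 g / (0.0035 m^2 * 24 h)
Step 3: WVTR = 21.9 / 0.084 = 260.7 g/m^2/h

260.7 g/m^2/h


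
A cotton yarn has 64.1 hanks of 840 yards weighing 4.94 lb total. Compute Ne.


Formula: Ne = hanks / mass_lb
Substituting: Ne = 64.1 / 4.94
Ne = 13.0

13.0 Ne


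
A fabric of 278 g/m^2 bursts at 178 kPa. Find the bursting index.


Formula: Bursting Index = Bursting Strength / Fabric GSM
BI = 178 kPa / 278 g/m^2
BI = 0.640 kPa/(g/m^2)

0.640 kPa/(g/m^2)


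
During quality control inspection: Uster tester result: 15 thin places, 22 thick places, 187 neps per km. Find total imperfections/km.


Formula: Total = thin places + thick places + neps
Total = 15 + 22 + 187
Total = 224 imperfections/km

224 imperfections/km


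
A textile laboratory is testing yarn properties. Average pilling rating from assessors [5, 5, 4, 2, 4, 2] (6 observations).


Formula: Mean = sum / count
Sum = 5 + 5 + 4 + 2 + 4 + 2 = 22
Mean = 22 / 6 = 3.7

3.7


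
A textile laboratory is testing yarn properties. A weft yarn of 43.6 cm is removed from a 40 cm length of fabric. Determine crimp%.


Formula: Crimp% = ((L_yarn - L_fabric) / L_fabric) * 100
Step 1: Extension = 43.6 - 40 = 3.6 cm
Step 2: Crimp% = (3.6 / 40) * 100
Step 3: Crimp% = 0.09 * 100 = 9.0%

9.0%


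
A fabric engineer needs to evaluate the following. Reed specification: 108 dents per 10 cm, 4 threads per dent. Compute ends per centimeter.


Formula: EPC = (dents per 10 cm * ends per dent) / 10
Step 1: Total ends per 10 cm = 108 * 4 = 432
Step 2: EPC = 432 / 10 = 43.2 ends/cm

43.2 ends/cm


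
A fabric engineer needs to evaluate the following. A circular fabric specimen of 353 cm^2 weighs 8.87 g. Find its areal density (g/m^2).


Formula: GSM = mass_g / area_m2
Step 1: Convert area: 353 cm^2 = 353 / 10000 = 0.0353 m^2
Step 2: GSM = 8.87 g / 0.0353 m^2 = 251.3 g/m^2

251.3 g/m^2


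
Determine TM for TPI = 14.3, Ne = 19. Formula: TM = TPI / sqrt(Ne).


Formula: TM = TPI / sqrt(Ne)
Step 1: sqrt(Ne) = sqrt(19) = 4.3589
Step 2: TM = 14.3 / 4.3589 = 3.28

3.28 TM


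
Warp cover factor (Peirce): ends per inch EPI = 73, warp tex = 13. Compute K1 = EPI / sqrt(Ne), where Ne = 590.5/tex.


Formula: K1 = EPI / sqrt(Ne), with Ne = 590.5 / tex_warp
Step 1: Ne = 590.5 / 13 = 45.423
Step 2: sqrt(Ne) = sqrt(45.423) = 6.7397
Step 3: K1 = 73 / 6.7397 = 10.8

10.8


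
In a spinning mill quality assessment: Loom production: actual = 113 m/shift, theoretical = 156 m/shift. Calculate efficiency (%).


Formula: Efficiency% = (Actual output / Theoretical output) * 100
Efficiency% = (113 / 156) * 100
Efficiency% = 0.724359 * 100 = 72.4359% ≈ 72.4%

72.4%


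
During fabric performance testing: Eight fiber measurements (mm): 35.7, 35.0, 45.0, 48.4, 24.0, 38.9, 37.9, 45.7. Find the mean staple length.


Formula: Mean = sum of lengths / count
Sum = 35.7 + 35.0 + 45.0 + 48.4 + 24.0 + 38.9 + 37.9 + 45.7
Sum = 310.6 mm
Mean = 310.6 / 8 = 38.83 mm

38.83 mm


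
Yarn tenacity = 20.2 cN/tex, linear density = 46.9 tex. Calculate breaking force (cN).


Formula: Breaking force = Tenacity * Linear density
F = 20.2 cN/tex * 46.9 tex
F = 947.38 cN

947.38 cN


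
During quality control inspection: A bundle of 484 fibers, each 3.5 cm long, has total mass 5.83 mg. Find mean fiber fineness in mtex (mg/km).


Formula: fineness (mtex) = mass (mg) / total length (km) = (mass_mg / total_length_m) * 1000
Step 1: Convert fiber length: 3.5 cm = 0.035 m
Step 2: Total fiber length = 484 * 0.035 = 16.94 m
Step 3: Linear density = 5.83 mg / 16.94 m = 0.3442 mg/m
Step 4: fineness = 0.3442 * 1000 = 344.2 mtex

344.2 mtex


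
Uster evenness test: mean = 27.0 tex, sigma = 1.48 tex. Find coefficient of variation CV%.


Formula: CV% = (standard deviation / mean) * 100
Step 1: Ratio = 1.48 / 27.0 = 0.054815
Step 2: CV% = 0.054815 * 100 = 5.4815% ≈ 5.5%

5.5%


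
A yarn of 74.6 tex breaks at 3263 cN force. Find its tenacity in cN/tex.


Formula: Tenacity = Breaking force / Linear density
Tenacity = 3263 cN / 74.6 tex
Tenacity = 43.74 cN/tex

43.74 cN/tex


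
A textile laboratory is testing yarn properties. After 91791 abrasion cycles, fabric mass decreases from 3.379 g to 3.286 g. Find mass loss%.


Formula: Mass loss% = ((m_before - m_after) / m_before) * 100
Step 1: Mass loss = 3.379 - 3.286 = 0.093 g
Step 2: Ratio = 0.093 / 3.379 = 0.0275229
Step 3: Mass loss% = 0.0275229 * 100 = 2.75229% ≈ 2.75%

2.75%


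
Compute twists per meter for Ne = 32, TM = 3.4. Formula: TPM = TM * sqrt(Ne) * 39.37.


Formula: TPM = TM * sqrt(Ne) * 39.37
Step 1: sqrt(Ne) = sqrt(32) = 5.6569
Step 2: TM * sqrt(Ne) = 3.4 * 5.6569 = 19.2335
Step 3: TPM = 19.2335 * 39.37 = 757 twists/m

757 twists/m


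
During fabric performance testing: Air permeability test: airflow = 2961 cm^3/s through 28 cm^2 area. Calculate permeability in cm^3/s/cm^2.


Formula: Air Permeability = Airflow / Test Area
AP = 2961 cm^3/s / 28 cm^2
AP = 105.8 cm^3/s/cm^2

105.8 cm^3/s/cm^2


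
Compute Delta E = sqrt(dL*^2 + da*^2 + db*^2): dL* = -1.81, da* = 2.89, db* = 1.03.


Formula: Delta E = sqrt(dL*^2 + da*^2 + db*^2)
Step 1: dL*^2 = (-1.81)^2 = 3.2761
Step 2: da*^2 = 2.89^2 = 8.3521
Step 3: db*^2 = 1.03^2 = 1.0609
Step 4: Sum = 3.2761 + 8.3521 + 1.0609 = 12.6891
Step 5: Delta E = sqrt(12.6891) = 3.56

3.56 Delta E


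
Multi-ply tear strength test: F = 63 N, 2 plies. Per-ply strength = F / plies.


Formula: Per-ply strength = Total force / Number of plies
Per-ply = 63 N / 2
Per-ply = 31.5 N

31.5 N


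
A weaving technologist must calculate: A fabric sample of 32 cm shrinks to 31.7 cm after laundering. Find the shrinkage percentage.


Formula: Shrinkage% = ((L_before - L_after) / L_before) * 100
Step 1: Shrinkage = 32 - 31.7 = 0.3 cm
Step 2: Shrinkage% = (0.3 / 32) * 100
Step 3: Shrinkage% = 0.009375 * 100 = 0.9375% ≈ 0.9%

0.9%


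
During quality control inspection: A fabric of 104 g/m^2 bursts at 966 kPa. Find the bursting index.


Formula: Bursting Index = Bursting Strength / Fabric GSM
BI = 966 kPa / 104 g/m^2
BI = 9.288 kPa/(g/m^2)

9.288 kPa/(g/m^2)


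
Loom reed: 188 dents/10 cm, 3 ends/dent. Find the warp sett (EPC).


Formula: EPC = (dents per 10 cm * ends per dent) / 10
Step 1: Total ends per 10 cm = 188 * 3 = 564
Step 2: EPC = 564 / 10 = 56.4 ends/cm

56.4 ends/cm


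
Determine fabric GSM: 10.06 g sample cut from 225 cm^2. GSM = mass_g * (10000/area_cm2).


Formula: GSM = mass_g / area_m2
Step 1: Convert area: 225 cm^2 = 225 / 10000 = 0.0225 m^2
Step 2: GSM = 10.06 g / 0.0225 m^2 = 447.1 g/m^2

447.1 g/m^2


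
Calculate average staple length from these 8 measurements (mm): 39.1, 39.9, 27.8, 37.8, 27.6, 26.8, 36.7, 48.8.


Formula: Mean = sum of lengths / count
Sum = 39.1 + 39.9 + 27.8 + 37.8 + 27.6 + 26.8 + 36.7 + 48.8
Sum = 284.5 mm
Mean = 284.5 / 8 = 35.56 mm

35.56 mm


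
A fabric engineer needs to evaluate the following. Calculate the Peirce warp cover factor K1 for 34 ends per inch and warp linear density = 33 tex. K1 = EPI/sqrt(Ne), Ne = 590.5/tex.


Formula: K1 = EPI / sqrt(Ne), with Ne = 590.5 / tex_warp
Step 1: Ne = 590.5 / 33 = 17.894
Step 2: sqrt(Ne) = sqrt(17.894) = 4.2301
Step 3: K1 = 34 / 4.2301 = 8.0

8.0


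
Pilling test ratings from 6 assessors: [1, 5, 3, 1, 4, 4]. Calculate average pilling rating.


Formula: Mean = sum / count
Sum = 1 + 5 + 3 + 1 + 4 + 4 = 18
Mean = 18 / 6 = 3.0

3.0


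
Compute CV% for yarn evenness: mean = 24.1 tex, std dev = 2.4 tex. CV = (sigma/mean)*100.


Formula: CV% = (standard deviation / mean) * 100
Step 1: Ratio = 2.4 / 24.1 = 0.099585
Step 2: CV% = 0.099585 * 100 = 9.9585% ≈ 10.0%

10.0%


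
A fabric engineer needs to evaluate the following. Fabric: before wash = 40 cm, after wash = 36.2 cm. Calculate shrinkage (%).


Formula: Shrinkage% = ((L_before - L_after) / L_before) * 100
Step 1: Shrinkage = 40 - 36.2 = 3.8 cm
Step 2: Shrinkage% = (3.8 / 40) * 100
Step 3: Shrinkage% = 0.095 * 100 = 9.5%

9.5%


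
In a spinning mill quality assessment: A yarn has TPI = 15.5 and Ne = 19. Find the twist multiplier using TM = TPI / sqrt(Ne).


Formula: TM = TPI / sqrt(Ne)
Step 1: sqrt(Ne) = sqrt(19) = 4.3589
Step 2: TM = 15.5 / 4.3589 = 3.56

3.56 TM


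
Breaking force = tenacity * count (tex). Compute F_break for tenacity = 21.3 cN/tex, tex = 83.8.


Formula: Breaking force = Tenacity * Linear density
F = 21.3 cN/tex * 83.8 tex
F = 1784.94 cN

1784.94 cN


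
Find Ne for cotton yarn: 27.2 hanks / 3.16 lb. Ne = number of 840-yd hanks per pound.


Formula: Ne = hanks / mass_lb
Substituting: Ne = 27.2 / 3.16
Ne = 8.6

8.6 Ne


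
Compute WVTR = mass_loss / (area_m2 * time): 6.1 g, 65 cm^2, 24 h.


Formula: WVTR = mass_loss / (area * time)
Step 1: Convert area: 65 cm^2 = 0.0065 m^2
Step 2: WVTR = 6.1 g / (0.0065 m^2 * 24 h)
Step 3: WVTR = 6.1 / 0.156 = 39.1 g/m^2/h

39.1 g/m^2/h


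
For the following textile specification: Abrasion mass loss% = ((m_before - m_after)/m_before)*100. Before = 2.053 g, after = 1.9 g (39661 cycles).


Formula: Mass loss% = ((m_before - m_after) / m_before) * 100
Step 1: Mass loss = 2.053 - 1.9 = 0.153 g
Step 2: Ratio = 0.153 / 2.053 = 0.0745251
Step 3: Mass loss% = 0.0745251 * 100 = 7.45251% ≈ 7.45%

7.45%


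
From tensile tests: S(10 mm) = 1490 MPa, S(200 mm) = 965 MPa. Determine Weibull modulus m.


Formula: m = ln(L1/L2) / ln(S2/S1)
Step 1: ln(L1/L2) = ln(10/200) = -2.99573
Step 2: S2/S1 = 965/1490 = 0.64765
Step 3: ln(S2/S1) = ln(0.64765) = -0.43440
Step 4: m = -2.99573 / -0.43440 = 6.90

6.90 (Weibull m)


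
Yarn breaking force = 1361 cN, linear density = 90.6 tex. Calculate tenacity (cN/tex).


Formula: Tenacity = Breaking force / Linear density
Tenacity = 1361 cN / 90.6 tex
Tenacity = 15.02 cN/tex

15.02 cN/tex


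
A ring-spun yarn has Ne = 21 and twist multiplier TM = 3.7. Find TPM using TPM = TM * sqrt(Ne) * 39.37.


Formula: TPM = TM * sqrt(Ne) * 39.37
Step 1: sqrt(Ne) = sqrt(21) = 4.5826
Step 2: TM * sqrt(Ne) = 3.7 * 4.5826 = 16.9556
Step 3: TPM = 16.9556 * 39.37 = 668 twists/m

668 twists/m


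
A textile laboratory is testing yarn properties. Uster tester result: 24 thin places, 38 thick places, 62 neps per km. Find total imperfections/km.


Formula: Total = thin places + thick places + neps
Total = 24 + 38 + 62
Total = 124 imperfections/km

124 imperfections/km


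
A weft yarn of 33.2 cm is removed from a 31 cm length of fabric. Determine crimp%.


Formula: Crimp% = ((L_yarn - L_fabric) / L_fabric) * 100
Step 1: Extension = 33.2 - 31 = 2.2 cm
Step 2: Crimp% = (2.2 / 31) * 100
Step 3: Crimp% = 0.070968 * 100 = 7.0968% ≈ 7.1%

7.1%


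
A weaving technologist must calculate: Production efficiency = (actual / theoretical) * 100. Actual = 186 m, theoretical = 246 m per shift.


Formula: Efficiency% = (Actual output / Theoretical output) * 100
Efficiency% = (186 / 246) * 100
Efficiency% = 0.756098 * 100 = 75.6098% ≈ 75.6%

75.6%


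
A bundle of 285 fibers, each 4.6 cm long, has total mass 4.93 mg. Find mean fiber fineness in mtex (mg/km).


Formula: fineness (mtex) = mass (mg) / total length (km) = (mass_mg / total_length_m) * 1000
Step 1: Convert fiber length: 4.6 cm = 0.046 m
Step 2: Total fiber length = 285 * 0.046 = 13.11 m
Step 3: Linear density = 4.93 mg / 13.11 m = 0.3760 mg/m
Step 4: fineness = 0.3760 * 1000 = 376.0 mtex

376.0 mtex


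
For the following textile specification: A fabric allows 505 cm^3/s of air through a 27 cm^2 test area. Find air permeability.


Formula: Air Permeability = Airflow / Test Area
AP = 505 cm^3/s / 27 cm^2
AP = 18.7 cm^3/s/cm^2

18.7 cm^3/s/cm^2


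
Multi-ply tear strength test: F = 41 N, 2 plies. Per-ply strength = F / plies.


Formula: Per-ply strength = Total force / Number of plies
Per-ply = 41 N / 2
Per-ply = 20.5 N

20.5 N


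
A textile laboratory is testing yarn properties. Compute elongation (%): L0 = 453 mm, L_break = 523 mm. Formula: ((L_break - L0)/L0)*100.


Formula: Elongation (%) = ((L_break - L0) / L0) * 100
Step 1: Extension = 523 - 453 = 70 mm
Step 2: Elongation = (70 / 453) * 100
Step 3: Elongation = 0.154525 * 100 = 15.4525% ≈ 15.5%

15.5%


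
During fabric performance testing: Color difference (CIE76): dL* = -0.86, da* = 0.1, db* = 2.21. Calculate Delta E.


Formula: Delta E = sqrt(dL*^2 + da*^2 + db*^2)
Step 1: dL*^2 = (-0.86)^2 = 0.7396
Step 2: da*^2 = 0.1^2 = 0.01
Step 3: db*^2 = 2.21^2 = 4.8841
Step 4: Sum = 0.7396 + 0.01 + 4.8841 = 5.6337
Step 5: Delta E = sqrt(5.6337) = 2.37

2.37 Delta E


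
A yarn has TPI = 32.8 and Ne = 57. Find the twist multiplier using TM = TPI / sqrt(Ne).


Formula: TM = TPI / sqrt(Ne)
Step 1: sqrt(Ne) = sqrt(57) = 7.5498
Step 2: TM = 32.8 / 7.5498 = 4.34

4.34 TM


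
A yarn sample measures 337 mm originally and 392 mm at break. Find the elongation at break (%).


Formula: Elongation (%) = ((L_break - L0) / L0) * 100
Step 1: Extension = 392 - 337 = 55 mm
Step 2: Elongation = (55 / 337) * 100
Step 3: Elongation = 0.163205 * 100 = 16.3205% ≈ 16.3%

16.3%


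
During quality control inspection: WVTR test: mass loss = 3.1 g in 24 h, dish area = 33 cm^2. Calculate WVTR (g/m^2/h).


Formula: WVTR = mass_loss / (area * time)
Step 1: Convert area: 33 cm^2 = 0.0033 m^2
Step 2: WVTR = 3.1 g / (0.0033 m^2 * 24 h)
Step 3: WVTR = 3.1 / 0.0792 = 39.1 g/m^2/h

39.1 g/m^2/h


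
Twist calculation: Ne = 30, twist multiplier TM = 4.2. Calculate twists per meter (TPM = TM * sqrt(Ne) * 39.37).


Formula: TPM = TM * sqrt(Ne) * 39.37
Step 1: sqrt(Ne) = sqrt(30) = 5.4772
Step 2: TM * sqrt(Ne) = 4.2 * 5.4772 = 23.0042
Step 3: TPM = 23.0042 * 39.37 = 906 twists/m

906 twists/m


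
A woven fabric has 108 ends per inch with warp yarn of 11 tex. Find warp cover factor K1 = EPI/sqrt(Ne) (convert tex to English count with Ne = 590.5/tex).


Formula: K1 = EPI / sqrt(Ne), with Ne = 590.5 / tex_warp
Step 1: Ne = 590.5 / 11 = 53.682
Step 2: sqrt(Ne) = sqrt(53.682) = 7.3268
Step 3: K1 = 108 / 7.3268 = 14.7

14.7


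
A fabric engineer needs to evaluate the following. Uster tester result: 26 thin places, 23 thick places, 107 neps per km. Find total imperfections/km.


Formula: Total = thin places + thick places + neps
Total = 26 + 23 + 107
Total = 156 imperfections/km

156 imperfections/km


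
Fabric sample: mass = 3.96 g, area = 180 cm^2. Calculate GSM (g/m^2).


Formula: GSM = mass_g / area_m2
Step 1: Convert area: 180 cm^2 = 180 / 10000 = 0.018 m^2
Step 2: GSM = 3.96 g / 0.018 m^2 = 220.0 g/m^2

220.0 g/m^2


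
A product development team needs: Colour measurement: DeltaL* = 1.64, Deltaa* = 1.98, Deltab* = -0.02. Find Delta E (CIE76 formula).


Formula: Delta E = sqrt(dL*^2 + da*^2 + db*^2)
Step 1: dL*^2 = 1.64^2 = 2.6896
Step 2: da*^2 = 1.98^2 = 3.9204
Step 3: db*^2 = (-0.02)^2 = 0.0004
Step 4: Sum = 2.6896 + 3.9204 + 0.0004 = 6.6104
Step 5: Delta E = sqrt(6.6104) = 2.57

2.57 Delta E


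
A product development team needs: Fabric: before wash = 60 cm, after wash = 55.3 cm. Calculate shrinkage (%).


Formula: Shrinkage% = ((L_before - L_after) / L_before) * 100
Step 1: Shrinkage = 60 - 55.3 = 4.7 cm
Step 2: Shrinkage% = (4.7 / 60) * 100
Step 3: Shrinkage% = 0.078333 * 100 = 7.8333% ≈ 7.8%

7.8%


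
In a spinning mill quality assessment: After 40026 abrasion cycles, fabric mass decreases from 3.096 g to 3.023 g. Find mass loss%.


Formula: Mass loss% = ((m_before - m_after) / m_before) * 100
Step 1: Mass loss = 3.096 - 3.023 = 0.073 g
Step 2: Ratio = 0.073 / 3.096 = 0.0235788
Step 3: Mass loss% = 0.0235788 * 100 = 2.35788% ≈ 2.36%

2.36%


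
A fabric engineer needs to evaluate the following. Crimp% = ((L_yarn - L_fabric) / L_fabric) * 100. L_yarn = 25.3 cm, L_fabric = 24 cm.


Formula: Crimp% = ((L_yarn - L_fabric) / L_fabric) * 100
Step 1: Extension = 25.3 - 24 = 1.3 cm
Step 2: Crimp% = (1.3 / 24) * 100
Step 3: Crimp% = 0.054167 * 100 = 5.4167% ≈ 5.4%

5.4%


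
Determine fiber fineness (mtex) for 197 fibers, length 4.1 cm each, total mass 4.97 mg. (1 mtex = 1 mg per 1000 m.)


Formula: fineness (mtex) = mass (mg) / total length (km) = (mass_mg / total_length_m) * 1000
Step 1: Convert fiber length: 4.1 cm = 0.041 m
Step 2: Total fiber length = 197 * 0.041 = 8.077 m
Step 3: Linear density = 4.97 mg / 8.077 m = 0.6153 mg/m
Step 4: fineness = 0.6153 * 1000 = 615.3 mtex

615.3 mtex


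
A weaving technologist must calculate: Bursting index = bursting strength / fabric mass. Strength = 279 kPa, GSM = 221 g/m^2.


Formula: Bursting Index = Bursting Strength / Fabric GSM
BI = 279 kPa / 221 g/m^2
BI = 1.262 kPa/(g/m^2)

1.262 kPa/(g/m^2)


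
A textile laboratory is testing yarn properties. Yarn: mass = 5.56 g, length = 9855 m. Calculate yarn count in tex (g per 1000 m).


Formula: Tex = (mass_g / length_m) * 1000
Substituting: Tex = (5.56 / 9855) * 1000
Intermediate: 5.56 / 9855 = 0.00056418 g/m
Tex = 0.00056418 * 1000 = 0.56 tex

0.56 tex


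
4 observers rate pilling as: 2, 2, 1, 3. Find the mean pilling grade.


Formula: Mean = sum / count
Sum = 2 + 2 + 1 + 3 = 8
Mean = 8 / 4 = 2.0

2.0


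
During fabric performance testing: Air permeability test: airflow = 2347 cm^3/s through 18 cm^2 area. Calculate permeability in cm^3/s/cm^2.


Formula: Air Permeability = Airflow / Test Area
AP = 2347 cm^3/s / 18 cm^2
AP = 130.4 cm^3/s/cm^2

130.4 cm^3/s/cm^2


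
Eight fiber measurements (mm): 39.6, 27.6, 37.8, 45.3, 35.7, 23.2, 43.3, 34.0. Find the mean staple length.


Formula: Mean = sum of lengths / count
Sum = 39.6 + 27.6 + 37.8 + 45.3 + 35.7 + 23.2 + 43.3 + 34.0
Sum = 286.5 mm
Mean = 286.5 / 8 = 35.81 mm

35.81 mm


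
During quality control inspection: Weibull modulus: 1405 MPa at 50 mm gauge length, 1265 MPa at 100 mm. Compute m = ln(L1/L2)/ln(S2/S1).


Formula: m = ln(L1/L2) / ln(S2/S1)
Step 1: ln(L1/L2) = ln(50/100) = -0.69315
Step 2: S2/S1 = 1265/1405 = 0.90036
Step 3: ln(S2/S1) = ln(0.90036) = -0.10496
Step 4: m = -0.69315 / -0.10496 = 6.60

6.60 (Weibull m)


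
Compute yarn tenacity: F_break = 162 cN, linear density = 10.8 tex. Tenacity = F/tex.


Formula: Tenacity = Breaking force / Linear density
Tenacity = 162 cN / 10.8 tex
Tenacity = 15.00 cN/tex

15.00 cN/tex


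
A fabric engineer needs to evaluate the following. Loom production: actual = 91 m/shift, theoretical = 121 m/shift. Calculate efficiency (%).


Formula: Efficiency% = (Actual output / Theoretical output) * 100
Efficiency% = (91 / 121) * 100
Efficiency% = 0.752066 * 100 = 75.2066% ≈ 75.2%

75.2%


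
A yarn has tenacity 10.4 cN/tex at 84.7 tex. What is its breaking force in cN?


Formula: Breaking force = Tenacity * Linear density
F = 10.4 cN/tex * 84.7 tex
F = 880.88 cN

880.88 cN


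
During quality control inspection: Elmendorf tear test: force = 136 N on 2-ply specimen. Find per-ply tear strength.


Formula: Per-ply strength = Total force / Number of plies
Per-ply = 136 N / 2
Per-ply = 68 N

68 N


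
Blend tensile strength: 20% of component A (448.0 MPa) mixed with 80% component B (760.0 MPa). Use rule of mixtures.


Formula: Blend property = (fraction_A * property_A) + (fraction_B * property_B)
Step 1: Contribution A = 20/100 * 448.0 MPa = 89.6 MPa
Step 2: Contribution B = 80/100 * 760.0 MPa = 608.0 MPa
Step 3: Blend tensile strength = 89.6 + 608.0 = 697.6 MPa

697.6 MPa


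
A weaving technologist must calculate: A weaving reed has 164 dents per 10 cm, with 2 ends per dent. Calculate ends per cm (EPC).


Formula: EPC = (dents per 10 cm * ends per dent) / 10
Step 1: Total ends per 10 cm = 164 * 2 = 328
Step 2: EPC = 328 / 10 = 32.8 ends/cm

32.8 ends/cm


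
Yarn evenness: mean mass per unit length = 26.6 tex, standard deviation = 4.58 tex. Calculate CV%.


Formula: CV% = (standard deviation / mean) * 100
Step 1: Ratio = 4.58 / 26.6 = 0.17218
Step 2: CV% = 0.17218 * 100 = 17.218% ≈ 17.2%

17.2%


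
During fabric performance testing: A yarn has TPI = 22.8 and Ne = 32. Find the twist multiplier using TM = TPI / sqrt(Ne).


Formula: TM = TPI / sqrt(Ne)
Step 1: sqrt(Ne) = sqrt(32) = 5.6569
Step 2: TM = 22.8 / 5.6569 = 4.03

4.03 TM


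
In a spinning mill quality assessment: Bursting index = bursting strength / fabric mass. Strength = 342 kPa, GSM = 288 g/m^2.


Formula: Bursting Index = Bursting Strength / Fabric GSM
BI = 342 kPa / 288 g/m^2
BI = 1.188 kPa/(g/m^2)

1.188 kPa/(g/m^2)


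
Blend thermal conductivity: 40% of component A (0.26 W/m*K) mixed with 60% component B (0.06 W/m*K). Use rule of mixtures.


Formula: Blend property = (fraction_A * property_A) + (fraction_B * property_B)
Step 1: Contribution A = 40/100 * 0.26 W/m*K = 0.104 W/m*K
Step 2: Contribution B = 60/100 * 0.06 W/m*K = 0.036 W/m*K
Step 3: Blend thermal conductivity = 0.104 + 0.036 = 0.14 W/m*K

0.14 W/m*K


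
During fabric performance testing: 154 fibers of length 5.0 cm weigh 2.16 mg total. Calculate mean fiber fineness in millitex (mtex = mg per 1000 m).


Formula: fineness (mtex) = mass (mg) / total length (km) = (mass_mg / total_length_m) * 1000
Step 1: Convert fiber length: 5.0 cm = 0.05 m
Step 2: Total fiber length = 154 * 0.05 = 7.7 m
Step 3: Linear density = 2.16 mg / 7.7 m = 0.2805 mg/m
Step 4: fineness = 0.2805 * 1000 = 280.5 mtex

280.5 mtex


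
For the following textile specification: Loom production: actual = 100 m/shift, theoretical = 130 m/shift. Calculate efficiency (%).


Formula: Efficiency% = (Actual output / Theoretical output) * 100
Efficiency% = (100 / 130) * 100
Efficiency% = 0.769231 * 100 = 76.9231% ≈ 76.9%

76.9%


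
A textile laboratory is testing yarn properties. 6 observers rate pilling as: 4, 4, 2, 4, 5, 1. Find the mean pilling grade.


Formula: Mean = sum / count
Sum = 4 + 4 + 2 + 4 + 5 + 1 = 20
Mean = 20 / 6 = 3.3

3.3


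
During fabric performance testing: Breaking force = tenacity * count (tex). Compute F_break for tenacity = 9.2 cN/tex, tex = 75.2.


Formula: Breaking force = Tenacity * Linear density
F = 9.2 cN/tex * 75.2 tex
F = 691.84 cN

691.84 cN


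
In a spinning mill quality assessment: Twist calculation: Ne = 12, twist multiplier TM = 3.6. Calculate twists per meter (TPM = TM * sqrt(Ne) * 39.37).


Formula: TPM = TM * sqrt(Ne) * 39.37
Step 1: sqrt(Ne) = sqrt(12) = 3.4641
Step 2: TM * sqrt(Ne) = 3.6 * 3.4641 = 12.4708
Step 3: TPM = 12.4708 * 39.37 = 491 twists/m

491 twists/m


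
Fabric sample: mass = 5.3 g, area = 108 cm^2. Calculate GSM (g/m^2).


Formula: GSM = mass_g / area_m2
Step 1: Convert area: 108 cm^2 = 108 / 10000 = 0.0108 m^2
Step 2: GSM = 5.3 g / 0.0108 m^2 = 490.7 g/m^2

490.7 g/m^2


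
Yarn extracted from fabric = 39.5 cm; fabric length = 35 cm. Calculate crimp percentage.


Formula: Crimp% = ((L_yarn - L_fabric) / L_fabric) * 100
Step 1: Extension = 39.5 - 35 = 4.5 cm
Step 2: Crimp% = (4.5 / 35) * 100
Step 3: Crimp% = 0.128571 * 100 = 12.8571% ≈ 12.9%

12.9%


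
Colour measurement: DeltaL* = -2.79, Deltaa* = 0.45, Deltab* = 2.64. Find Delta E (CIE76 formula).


Formula: Delta E = sqrt(dL*^2 + da*^2 + db*^2)
Step 1: dL*^2 = (-2.79)^2 = 7.7841
Step 2: da*^2 = 0.45^2 = 0.2025
Step 3: db*^2 = 2.64^2 = 6.9696
Step 4: Sum = 7.7841 + 0.2025 + 6.9696 = 14.9562
Step 5: Delta E = sqrt(14.9562) = 3.87

3.87 Delta E


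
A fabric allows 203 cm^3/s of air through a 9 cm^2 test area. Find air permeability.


Formula: Air Permeability = Airflow / Test Area
AP = 203 cm^3/s / 9 cm^2
AP = 22.6 cm^3/s/cm^2

22.6 cm^3/s/cm^2


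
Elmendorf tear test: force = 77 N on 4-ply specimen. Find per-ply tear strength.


Formula: Per-ply strength = Total force / Number of plies
Per-ply = 77 N / 4
Per-ply = 19.25 N

19.25 N


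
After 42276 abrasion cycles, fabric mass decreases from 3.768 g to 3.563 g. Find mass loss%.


Formula: Mass loss% = ((m_before - m_after) / m_before) * 100
Step 1: Mass loss = 3.768 - 3.563 = 0.205 g
Step 2: Ratio = 0.205 / 3.768 = 0.0544055
Step 3: Mass loss% = 0.0544055 * 100 = 5.44055% ≈ 5.44%

5.44%


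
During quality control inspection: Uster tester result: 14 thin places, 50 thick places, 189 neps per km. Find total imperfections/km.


Formula: Total = thin places + thick places + neps
Total = 14 + 50 + 189
Total = 253 imperfections/km

253 imperfections/km


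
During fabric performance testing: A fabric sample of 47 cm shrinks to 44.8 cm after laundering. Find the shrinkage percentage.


Formula: Shrinkage% = ((L_before - L_after) / L_before) * 100
Step 1: Shrinkage = 47 - 44.8 = 2.2 cm
Step 2: Shrinkage% = (2.2 / 47) * 100
Step 3: Shrinkage% = 0.046809 * 100 = 4.6809% ≈ 4.7%

4.7%


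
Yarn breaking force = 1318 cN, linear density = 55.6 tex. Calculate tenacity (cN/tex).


Formula: Tenacity = Breaking force / Linear density
Tenacity = 1318 cN / 55.6 tex
Tenacity = 23.71 cN/tex

23.71 cN/tex


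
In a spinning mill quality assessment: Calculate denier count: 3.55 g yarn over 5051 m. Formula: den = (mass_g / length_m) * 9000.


Formula: den = (mass_g / length_m) * 9000
Substituting: den = (3.55 / 5051) * 9000
Intermediate: 3.55 / 5051 = 0.00070283 g/m
den = 0.00070283 * 9000 = 6.3 denier

6.3 denier


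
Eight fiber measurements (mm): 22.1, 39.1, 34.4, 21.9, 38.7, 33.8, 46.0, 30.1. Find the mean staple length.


Formula: Mean = sum of lengths / count
Sum = 22.1 + 39.1 + 34.4 + 21.9 + 38.7 + 33.8 + 46.0 + 30.1
Sum = 266.1 mm
Mean = 266.1 / 8 = 33.26 mm

33.26 mm


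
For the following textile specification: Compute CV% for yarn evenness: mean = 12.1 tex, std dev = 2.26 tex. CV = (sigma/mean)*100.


Formula: CV% = (standard deviation / mean) * 100
Step 1: Ratio = 2.26 / 12.1 = 0.186777
Step 2: CV% = 0.186777 * 100 = 18.6777% ≈ 18.7%

18.7%


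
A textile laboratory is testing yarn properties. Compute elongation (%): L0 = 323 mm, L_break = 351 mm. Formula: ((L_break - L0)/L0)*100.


Formula: Elongation (%) = ((L_break - L0) / L0) * 100
Step 1: Extension = 351 - 323 = 28 mm
Step 2: Elongation = (28 / 323) * 100
Step 3: Elongation = 0.086687 * 100 = 8.6687% ≈ 8.7%

8.7%


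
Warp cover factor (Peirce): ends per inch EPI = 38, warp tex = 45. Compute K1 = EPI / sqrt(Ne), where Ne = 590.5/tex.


Formula: K1 = EPI / sqrt(Ne), with Ne = 590.5 / tex_warp
Step 1: Ne = 590.5 / 45 = 13.122
Step 2: sqrt(Ne) = sqrt(13.122) = 3.6224
Step 3: K1 = 38 / 3.6224 = 10.5

10.5


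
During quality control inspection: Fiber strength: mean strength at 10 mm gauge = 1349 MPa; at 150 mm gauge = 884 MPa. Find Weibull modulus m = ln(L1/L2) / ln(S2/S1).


Formula: m = ln(L1/L2) / ln(S2/S1)
Step 1: ln(L1/L2) = ln(10/150) = -2.70805
Step 2: S2/S1 = 884/1349 = 0.6553
Step 3: ln(S2/S1) = ln(0.6553) = -0.42266
Step 4: m = -2.70805 / -0.42266 = 6.41

6.41 (Weibull m)


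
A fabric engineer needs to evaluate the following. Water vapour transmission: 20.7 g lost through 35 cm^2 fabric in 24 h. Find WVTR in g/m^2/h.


Formula: WVTR = mass_loss / (area * time)
Step 1: Convert area: 35 cm^2 = 0.0035 m^2
Step 2: WVTR = 20.7 g / (0.0035 m^2 * 24 h)
Step 3: WVTR = 20.7 / 0.084 = 246.4 g/m^2/h

246.4 g/m^2/h


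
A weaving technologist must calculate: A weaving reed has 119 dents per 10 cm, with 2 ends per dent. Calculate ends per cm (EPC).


Formula: EPC = (dents per 10 cm * ends per dent) / 10
Step 1: Total ends per 10 cm = 119 * 2 = 238
Step 2: EPC = 238 / 10 = 23.8 ends/cm

23.8 ends/cm


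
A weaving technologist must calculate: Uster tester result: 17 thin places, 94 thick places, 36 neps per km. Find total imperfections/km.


Formula: Total = thin places + thick places + neps
Total = 17 + 94 + 36
Total = 147 imperfections/km

147 imperfections/km


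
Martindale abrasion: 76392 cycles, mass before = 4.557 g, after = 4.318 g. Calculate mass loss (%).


Formula: Mass loss% = ((m_before - m_after) / m_before) * 100
Step 1: Mass loss = 4.557 - 4.318 = 0.239 g
Step 2: Ratio = 0.239 / 4.557 = 0.0524468
Step 3: Mass loss% = 0.0524468 * 100 = 5.24468% ≈ 5.24%

5.24%


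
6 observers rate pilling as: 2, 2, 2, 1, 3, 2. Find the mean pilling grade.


Formula: Mean = sum / count
Sum = 2 + 2 + 2 + 1 + 3 + 2 = 12
Mean = 12 / 6 = 2.0

2.0


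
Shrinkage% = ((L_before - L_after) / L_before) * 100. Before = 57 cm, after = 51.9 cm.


Formula: Shrinkage% = ((L_before - L_after) / L_before) * 100
Step 1: Shrinkage = 57 - 51.9 = 5.1 cm
Step 2: Shrinkage% = (5.1 / 57) * 100
Step 3: Shrinkage% = 0.089474 * 100 = 8.9474% ≈ 8.9%

8.9%


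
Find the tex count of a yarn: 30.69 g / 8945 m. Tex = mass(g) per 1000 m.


Formula: Tex = (mass_g / length_m) * 1000
Substituting: Tex = (30.69 / 8945) * 1000
Intermediate: 30.69 / 8945 = 0.00343097 g/m
Tex = 0.00343097 * 1000 = 3.43 tex

3.43 tex


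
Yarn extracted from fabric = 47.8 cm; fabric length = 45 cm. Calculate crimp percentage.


Formula: Crimp% = ((L_yarn - L_fabric) / L_fabric) * 100
Step 1: Extension = 47.8 - 45 = 2.8 cm
Step 2: Crimp% = (2.8 / 45) * 100
Step 3: Crimp% = 0.062222 * 100 = 6.2222% ≈ 6.2%

6.2%


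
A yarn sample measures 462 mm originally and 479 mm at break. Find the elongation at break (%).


Formula: Elongation (%) = ((L_break - L0) / L0) * 100
Step 1: Extension = 479 - 462 = 17 mm
Step 2: Elongation = (17 / 462) * 100
Step 3: Elongation = 0.036797 * 100 = 3.6797% ≈ 3.7%

3.7%


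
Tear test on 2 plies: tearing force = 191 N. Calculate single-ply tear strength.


Formula: Per-ply strength = Total force / Number of plies
Per-ply = 191 N / 2
Per-ply = 95.5 N

95.5 N


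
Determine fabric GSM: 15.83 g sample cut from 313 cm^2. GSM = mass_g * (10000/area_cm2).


Formula: GSM = mass_g / area_m2
Step 1: Convert area: 313 cm^2 = 313 / 10000 = 0.0313 m^2
Step 2: GSM = 15.83 g / 0.0313 m^2 = 505.8 g/m^2

505.8 g/m^2


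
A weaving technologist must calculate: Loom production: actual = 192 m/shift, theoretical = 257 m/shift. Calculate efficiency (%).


Formula: Efficiency% = (Actual output / Theoretical output) * 100
Efficiency% = (192 / 257) * 100
Efficiency% = 0.747082 * 100 = 74.7082% ≈ 74.7%

74.7%


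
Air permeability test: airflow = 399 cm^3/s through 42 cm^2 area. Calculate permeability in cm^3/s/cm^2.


Formula: Air Permeability = Airflow / Test Area
AP = 399 cm^3/s / 42 cm^2
AP = 9.5 cm^3/s/cm^2

9.5 cm^3/s/cm^2


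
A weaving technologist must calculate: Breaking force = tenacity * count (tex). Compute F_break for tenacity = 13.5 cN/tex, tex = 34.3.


Formula: Breaking force = Tenacity * Linear density
F = 13.5 cN/tex * 34.3 tex
F = 463.05 cN

463.05 cN


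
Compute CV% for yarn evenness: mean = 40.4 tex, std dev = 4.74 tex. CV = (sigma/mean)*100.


Formula: CV% = (standard deviation / mean) * 100
Step 1: Ratio = 4.74 / 40.4 = 0.117327
Step 2: CV% = 0.117327 * 100 = 11.7327% ≈ 11.7%

11.7%


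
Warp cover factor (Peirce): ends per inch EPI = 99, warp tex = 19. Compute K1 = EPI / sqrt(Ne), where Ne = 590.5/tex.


Formula: K1 = EPI / sqrt(Ne), with Ne = 590.5 / tex_warp
Step 1: Ne = 590.5 / 19 = 31.079
Step 2: sqrt(Ne) = sqrt(31.079) = 5.5749
Step 3: K1 = 99 / 5.5749 = 17.8

17.8


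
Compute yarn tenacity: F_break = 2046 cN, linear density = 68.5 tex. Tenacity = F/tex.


Formula: Tenacity = Breaking force / Linear density
Tenacity = 2046 cN / 68.5 tex
Tenacity = 29.87 cN/tex

29.87 cN/tex


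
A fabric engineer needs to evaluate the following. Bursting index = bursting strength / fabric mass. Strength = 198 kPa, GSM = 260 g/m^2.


Formula: Bursting Index = Bursting Strength / Fabric GSM
BI = 198 kPa / 260 g/m^2
BI = 0.762 kPa/(g/m^2)

0.762 kPa/(g/m^2)
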